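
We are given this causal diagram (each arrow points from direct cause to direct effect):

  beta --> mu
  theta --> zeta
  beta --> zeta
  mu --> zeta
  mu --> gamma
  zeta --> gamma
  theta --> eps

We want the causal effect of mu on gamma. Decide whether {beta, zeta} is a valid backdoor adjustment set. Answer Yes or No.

Backdoor paths from mu to gamma (paths whose first edge points into mu):
  P1: mu <- beta -> zeta -> gamma
Condition 1 (no descendant of mu in the set): FAILS — zeta is a descendant of mu.
Condition 2 (every backdoor path blocked by {beta, zeta}):
  P1: blocked at fork node beta ∈ conditioning set.
{beta, zeta} does not satisfy the backdoor criterion.

No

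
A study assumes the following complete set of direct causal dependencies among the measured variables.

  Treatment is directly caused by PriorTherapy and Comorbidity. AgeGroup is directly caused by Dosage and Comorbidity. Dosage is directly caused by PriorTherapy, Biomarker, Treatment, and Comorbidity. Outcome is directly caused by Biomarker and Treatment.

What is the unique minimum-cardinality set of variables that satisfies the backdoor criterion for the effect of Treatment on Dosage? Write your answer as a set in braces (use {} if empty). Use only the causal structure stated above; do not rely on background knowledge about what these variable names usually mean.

{Comorbidity, PriorTherapy}

Variables eligible for adjustment (non-descendants of Treatment, excluding Treatment and Dosage): {Biomarker, Comorbidity, PriorTherapy}.
Backdoor paths from Treatment to Dosage:
  P1: Treatment <- Comorbidity -> Dosage
  P2: Treatment <- Comorbidity -> AgeGroup <- Dosage
  P3: Treatment <- PriorTherapy -> Dosage
The empty set is not sufficient: P1 (Treatment <- Comorbidity -> Dosage) has no collider blocking it and no conditioned non-collider, so it is open.
Try {Comorbidity, PriorTherapy}:
  P1: blocked at fork node Comorbidity ∈ conditioning set.
  P2: blocked at fork node Comorbidity ∈ conditioning set.
  P3: blocked at fork node PriorTherapy ∈ conditioning set.
{Comorbidity, PriorTherapy} contains no descendant of Treatment and blocks every backdoor path.
Every element of {Comorbidity, PriorTherapy} is needed (dropping Comorbidity leaves P1 open; dropping PriorTherapy leaves P3 open), so no proper subset is valid.
Among all size-2 subsets of the eligible variables, only {Comorbidity, PriorTherapy} blocks every backdoor path, so it is the unique smallest valid adjustment set.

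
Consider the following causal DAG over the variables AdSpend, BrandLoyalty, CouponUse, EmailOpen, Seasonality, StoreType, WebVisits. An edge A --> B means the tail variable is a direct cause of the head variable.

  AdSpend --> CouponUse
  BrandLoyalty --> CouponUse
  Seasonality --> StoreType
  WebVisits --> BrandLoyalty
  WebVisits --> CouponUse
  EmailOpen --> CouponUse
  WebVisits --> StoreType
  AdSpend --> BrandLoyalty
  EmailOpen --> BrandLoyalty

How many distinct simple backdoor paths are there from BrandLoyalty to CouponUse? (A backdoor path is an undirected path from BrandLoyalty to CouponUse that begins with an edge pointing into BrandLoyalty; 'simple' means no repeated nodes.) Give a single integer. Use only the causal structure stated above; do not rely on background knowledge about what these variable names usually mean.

3

A backdoor path from BrandLoyalty to CouponUse is any simple undirected path whose first edge points into BrandLoyalty (i.e. leaves BrandLoyalty via a parent).
Parents of BrandLoyalty: {AdSpend, EmailOpen, WebVisits}.
Enumerating:
  P1: BrandLoyalty <- EmailOpen -> CouponUse
  P2: BrandLoyalty <- WebVisits -> CouponUse
  P3: BrandLoyalty <- AdSpend -> CouponUse
That exhausts the simple backdoor paths. Count: 3.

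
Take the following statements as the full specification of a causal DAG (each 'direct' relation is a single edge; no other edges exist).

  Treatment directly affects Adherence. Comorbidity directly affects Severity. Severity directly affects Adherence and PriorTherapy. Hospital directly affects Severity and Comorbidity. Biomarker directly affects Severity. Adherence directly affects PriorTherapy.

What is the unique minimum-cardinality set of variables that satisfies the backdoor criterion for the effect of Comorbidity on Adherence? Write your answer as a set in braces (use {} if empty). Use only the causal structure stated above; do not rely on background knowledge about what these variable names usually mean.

{Hospital}

Variables eligible for adjustment (non-descendants of Comorbidity, excluding Comorbidity and Adherence): {Biomarker, Hospital, Treatment}.
Backdoor paths from Comorbidity to Adherence:
  P1: Comorbidity <- Hospital -> Severity -> Adherence
  P2: Comorbidity <- Hospital -> Severity -> PriorTherapy <- Adherence
The empty set is not sufficient: P1 (Comorbidity <- Hospital -> Severity -> Adherence) has no collider blocking it and no conditioned non-collider, so it is open.
Try {Hospital}:
  P1: blocked at fork node Hospital ∈ conditioning set.
  P2: blocked at fork node Hospital ∈ conditioning set.
{Hospital} contains no descendant of Comorbidity and blocks every backdoor path.
No other singleton works — e.g. {Treatment} leaves P1 open — so {Hospital} is the unique smallest valid adjustment set.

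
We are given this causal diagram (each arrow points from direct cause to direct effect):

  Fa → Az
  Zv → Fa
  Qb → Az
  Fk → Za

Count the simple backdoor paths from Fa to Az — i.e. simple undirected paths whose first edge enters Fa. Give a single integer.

A backdoor path from Fa to Az is any simple undirected path whose first edge points into Fa (i.e. leaves Fa via a parent).
Parents of Fa: {Zv}.
No simple path from any parent of Fa reaches Az without revisiting Fa, so there are no backdoor paths.

0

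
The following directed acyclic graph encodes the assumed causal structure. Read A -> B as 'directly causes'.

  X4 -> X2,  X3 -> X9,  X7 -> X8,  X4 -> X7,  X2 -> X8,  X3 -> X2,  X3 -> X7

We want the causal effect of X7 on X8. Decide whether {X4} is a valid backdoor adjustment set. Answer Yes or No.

No

Backdoor paths from X7 to X8 (paths whose first edge points into X7):
  P1: X7 <- X4 -> X2 -> X8
  P2: X7 <- X3 -> X2 -> X8
Condition 1 (no descendant of X7 in the set): holds — descendants of X7 are {X8}; none are in {X4}.
Condition 2 (every backdoor path blocked by {X4}):
  P1: blocked at fork node X4 ∈ conditioning set.
  P2: open — no interior node is in the conditioning set.
{X4} does not satisfy the backdoor criterion.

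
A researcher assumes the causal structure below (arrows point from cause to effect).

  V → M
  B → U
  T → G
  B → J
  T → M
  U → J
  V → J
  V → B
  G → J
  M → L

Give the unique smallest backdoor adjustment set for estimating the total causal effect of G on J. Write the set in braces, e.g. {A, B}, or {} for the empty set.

{}

Variables eligible for adjustment (non-descendants of G, excluding G and J): {B, L, M, T, U, V}.
Backdoor paths from G to J:
  P1: G <- T -> M <- V -> B -> U -> J
  P2: G <- T -> M <- V -> B -> J
  P3: G <- T -> M <- V -> J
Each backdoor path contains an unconditioned collider, so every path is already blocked with the empty conditioning set:
  P1: blocked at collider M (neither it nor any descendant is in the conditioning set).
  P2: blocked at collider M (neither it nor any descendant is in the conditioning set).
  P3: blocked at collider M (neither it nor any descendant is in the conditioning set).
The empty set is therefore the unique smallest valid set.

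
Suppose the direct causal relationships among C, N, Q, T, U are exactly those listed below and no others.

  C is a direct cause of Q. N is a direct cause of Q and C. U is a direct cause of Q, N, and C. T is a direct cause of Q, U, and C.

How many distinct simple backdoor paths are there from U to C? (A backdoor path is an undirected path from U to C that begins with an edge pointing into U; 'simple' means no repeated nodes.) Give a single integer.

A backdoor path from U to C is any simple undirected path whose first edge points into U (i.e. leaves U via a parent).
Parents of U: {T}.
Enumerating:
  P1: U <- T -> C
  P2: U <- T -> Q <- N -> C
  P3: U <- T -> Q <- C
That exhausts the simple backdoor paths. Count: 3.

3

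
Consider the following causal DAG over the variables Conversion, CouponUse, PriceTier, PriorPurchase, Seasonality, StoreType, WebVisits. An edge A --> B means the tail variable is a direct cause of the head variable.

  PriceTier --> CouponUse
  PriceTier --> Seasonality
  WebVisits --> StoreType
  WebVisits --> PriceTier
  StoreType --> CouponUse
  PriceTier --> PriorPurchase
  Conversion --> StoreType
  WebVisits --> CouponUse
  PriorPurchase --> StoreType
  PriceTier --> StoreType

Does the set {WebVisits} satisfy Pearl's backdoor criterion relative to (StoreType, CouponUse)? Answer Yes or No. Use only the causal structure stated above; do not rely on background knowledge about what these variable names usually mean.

Backdoor paths from StoreType to CouponUse (paths whose first edge points into StoreType):
  P1: StoreType <- WebVisits -> PriceTier -> CouponUse
  P2: StoreType <- WebVisits -> CouponUse
  P3: StoreType <- PriceTier <- WebVisits -> CouponUse
  P4: StoreType <- PriceTier -> CouponUse
  P5: StoreType <- PriorPurchase <- PriceTier <- WebVisits -> CouponUse
  P6: StoreType <- PriorPurchase <- PriceTier -> CouponUse
Condition 1 (no descendant of StoreType in the set): holds — descendants of StoreType are {CouponUse}; none are in {WebVisits}.
Condition 2 (every backdoor path blocked by {WebVisits}):
  P1: blocked at fork node WebVisits ∈ conditioning set.
  P2: blocked at fork node WebVisits ∈ conditioning set.
  P3: blocked at fork node WebVisits ∈ conditioning set.
  P4: open — no interior node is in the conditioning set.
  P5: blocked at fork node WebVisits ∈ conditioning set.
  P6: open — no interior node is in the conditioning set.
{WebVisits} does not satisfy the backdoor criterion.

No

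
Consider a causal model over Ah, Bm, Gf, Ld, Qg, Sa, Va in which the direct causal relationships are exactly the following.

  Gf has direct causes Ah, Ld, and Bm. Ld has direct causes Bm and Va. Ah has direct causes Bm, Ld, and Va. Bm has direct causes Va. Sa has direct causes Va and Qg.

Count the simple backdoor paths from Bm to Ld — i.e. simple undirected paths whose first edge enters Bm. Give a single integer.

A backdoor path from Bm to Ld is any simple undirected path whose first edge points into Bm (i.e. leaves Bm via a parent).
Parents of Bm: {Va}.
Enumerating:
  P1: Bm <- Va -> Ld
  P2: Bm <- Va -> Ah <- Ld
  P3: Bm <- Va -> Ah -> Gf <- Ld
That exhausts the simple backdoor paths. Count: 3.

3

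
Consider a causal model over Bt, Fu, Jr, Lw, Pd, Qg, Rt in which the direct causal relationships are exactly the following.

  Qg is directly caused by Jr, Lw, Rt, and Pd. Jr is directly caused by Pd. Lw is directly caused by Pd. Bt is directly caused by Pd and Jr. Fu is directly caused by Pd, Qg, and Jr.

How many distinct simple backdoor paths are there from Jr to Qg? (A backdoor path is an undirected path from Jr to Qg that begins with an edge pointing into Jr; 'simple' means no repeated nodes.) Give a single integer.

A backdoor path from Jr to Qg is any simple undirected path whose first edge points into Jr (i.e. leaves Jr via a parent).
Parents of Jr: {Pd}.
Enumerating:
  P1: Jr <- Pd -> Lw -> Qg
  P2: Jr <- Pd -> Qg
  P3: Jr <- Pd -> Fu <- Qg
That exhausts the simple backdoor paths. Count: 3.

3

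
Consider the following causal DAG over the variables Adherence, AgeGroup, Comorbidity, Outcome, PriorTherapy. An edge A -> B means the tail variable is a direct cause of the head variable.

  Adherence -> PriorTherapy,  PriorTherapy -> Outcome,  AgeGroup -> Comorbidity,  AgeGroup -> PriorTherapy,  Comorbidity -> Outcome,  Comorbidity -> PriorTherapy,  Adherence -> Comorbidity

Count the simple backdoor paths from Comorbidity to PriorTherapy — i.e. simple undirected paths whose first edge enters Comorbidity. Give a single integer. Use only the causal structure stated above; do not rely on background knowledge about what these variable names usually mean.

2

A backdoor path from Comorbidity to PriorTherapy is any simple undirected path whose first edge points into Comorbidity (i.e. leaves Comorbidity via a parent).
Parents of Comorbidity: {Adherence, AgeGroup}.
Enumerating:
  P1: Comorbidity <- AgeGroup -> PriorTherapy
  P2: Comorbidity <- Adherence -> PriorTherapy
That exhausts the simple backdoor paths. Count: 2.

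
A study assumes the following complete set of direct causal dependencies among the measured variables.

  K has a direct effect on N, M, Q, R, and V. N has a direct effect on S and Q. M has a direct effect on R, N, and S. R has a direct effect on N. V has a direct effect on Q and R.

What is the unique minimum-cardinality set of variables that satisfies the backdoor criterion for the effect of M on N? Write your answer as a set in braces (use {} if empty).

{K}

Variables eligible for adjustment (non-descendants of M, excluding M and N): {K, V}.
Backdoor paths from M to N:
  P1: M <- K -> V -> R -> N
  P2: M <- K -> V -> Q <- N
  P3: M <- K -> R <- V -> Q <- N
  P4: M <- K -> R -> N
  P5: M <- K -> N
  P6: M <- K -> Q <- V -> R -> N
  P7: M <- K -> Q <- N
The empty set is not sufficient: P1 (M <- K -> V -> R -> N) has no collider blocking it and no conditioned non-collider, so it is open.
Try {K}:
  P1: blocked at fork node K ∈ conditioning set.
  P2: blocked at fork node K ∈ conditioning set.
  P3: blocked at fork node K ∈ conditioning set.
  P4: blocked at fork node K ∈ conditioning set.
  P5: blocked at fork node K ∈ conditioning set.
  P6: blocked at fork node K ∈ conditioning set.
  P7: blocked at fork node K ∈ conditioning set.
{K} contains no descendant of M and blocks every backdoor path.
No other singleton works — e.g. {V} leaves P4 open — so {K} is the unique smallest valid adjustment set.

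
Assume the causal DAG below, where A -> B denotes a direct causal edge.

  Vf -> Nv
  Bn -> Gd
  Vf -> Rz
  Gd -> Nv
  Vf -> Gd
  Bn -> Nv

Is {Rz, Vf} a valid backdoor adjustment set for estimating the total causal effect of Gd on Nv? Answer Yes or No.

No

Backdoor paths from Gd to Nv (paths whose first edge points into Gd):
  P1: Gd <- Bn -> Nv
  P2: Gd <- Vf -> Nv
Condition 1 (no descendant of Gd in the set): holds — descendants of Gd are {Nv}; none are in {Rz, Vf}.
Condition 2 (every backdoor path blocked by {Rz, Vf}):
  P1: open — no interior node is in the conditioning set.
  P2: blocked at fork node Vf ∈ conditioning set.
{Rz, Vf} does not satisfy the backdoor criterion.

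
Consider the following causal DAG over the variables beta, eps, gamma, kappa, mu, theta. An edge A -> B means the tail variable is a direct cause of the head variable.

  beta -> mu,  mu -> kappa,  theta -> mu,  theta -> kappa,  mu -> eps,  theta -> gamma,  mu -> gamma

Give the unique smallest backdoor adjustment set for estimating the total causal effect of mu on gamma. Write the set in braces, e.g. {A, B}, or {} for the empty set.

{theta}

Variables eligible for adjustment (non-descendants of mu, excluding mu and gamma): {beta, theta}.
Backdoor paths from mu to gamma:
  P1: mu <- theta -> gamma
The empty set is not sufficient: P1 (mu <- theta -> gamma) has no collider blocking it and no conditioned non-collider, so it is open.
Try {theta}:
  P1: blocked at fork node theta ∈ conditioning set.
{theta} contains no descendant of mu and blocks every backdoor path.
No other singleton works — e.g. {beta} leaves P1 open — so {theta} is the unique smallest valid adjustment set.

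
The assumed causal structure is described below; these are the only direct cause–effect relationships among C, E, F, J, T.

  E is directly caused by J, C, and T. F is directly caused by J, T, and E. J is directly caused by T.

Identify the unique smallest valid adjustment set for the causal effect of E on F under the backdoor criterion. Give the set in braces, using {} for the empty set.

Variables eligible for adjustment (non-descendants of E, excluding E and F): {C, J, T}.
Backdoor paths from E to F:
  P1: E <- T -> J -> F
  P2: E <- T -> F
  P3: E <- J <- T -> F
  P4: E <- J -> F
The empty set is not sufficient: P1 (E <- T -> J -> F) has no collider blocking it and no conditioned non-collider, so it is open.
Try {J, T}:
  P1: blocked at fork node T ∈ conditioning set.
  P2: blocked at fork node T ∈ conditioning set.
  P3: blocked at chain node J ∈ conditioning set.
  P4: blocked at fork node J ∈ conditioning set.
{J, T} contains no descendant of E and blocks every backdoor path.
Every element of {J, T} is needed (dropping J leaves P4 open; dropping T leaves P2 open), so no proper subset is valid.
Among all size-2 subsets of the eligible variables, only {J, T} blocks every backdoor path, so it is the unique smallest valid adjustment set.

{J, T}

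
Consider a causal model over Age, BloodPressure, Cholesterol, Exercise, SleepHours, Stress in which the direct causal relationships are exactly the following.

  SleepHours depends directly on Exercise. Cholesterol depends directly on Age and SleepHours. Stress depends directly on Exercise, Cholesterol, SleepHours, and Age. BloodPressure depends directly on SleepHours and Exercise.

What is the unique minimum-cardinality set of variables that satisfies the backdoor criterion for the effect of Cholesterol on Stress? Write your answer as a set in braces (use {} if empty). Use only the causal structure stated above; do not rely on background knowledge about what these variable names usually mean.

{Age, SleepHours}

Variables eligible for adjustment (non-descendants of Cholesterol, excluding Cholesterol and Stress): {Age, BloodPressure, Exercise, SleepHours}.
Backdoor paths from Cholesterol to Stress:
  P1: Cholesterol <- Age -> Stress
  P2: Cholesterol <- SleepHours <- Exercise -> Stress
  P3: Cholesterol <- SleepHours -> BloodPressure <- Exercise -> Stress
  P4: Cholesterol <- SleepHours -> Stress
The empty set is not sufficient: P1 (Cholesterol <- Age -> Stress) has no collider blocking it and no conditioned non-collider, so it is open.
Try {Age, SleepHours}:
  P1: blocked at fork node Age ∈ conditioning set.
  P2: blocked at chain node SleepHours ∈ conditioning set.
  P3: blocked at fork node SleepHours ∈ conditioning set.
  P4: blocked at fork node SleepHours ∈ conditioning set.
{Age, SleepHours} contains no descendant of Cholesterol and blocks every backdoor path.
Every element of {Age, SleepHours} is needed (dropping Age leaves P1 open; dropping SleepHours leaves P2 open), so no proper subset is valid.
Among all size-2 subsets of the eligible variables, only {Age, SleepHours} blocks every backdoor path, so it is the unique smallest valid adjustment set.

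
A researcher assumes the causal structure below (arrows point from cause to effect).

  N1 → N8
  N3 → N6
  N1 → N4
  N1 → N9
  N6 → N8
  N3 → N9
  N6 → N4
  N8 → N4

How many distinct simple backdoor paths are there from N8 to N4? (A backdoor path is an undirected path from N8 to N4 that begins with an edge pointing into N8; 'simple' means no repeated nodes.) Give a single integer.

A backdoor path from N8 to N4 is any simple undirected path whose first edge points into N8 (i.e. leaves N8 via a parent).
Parents of N8: {N1, N6}.
Enumerating:
  P1: N8 <- N1 -> N9 <- N3 -> N6 -> N4
  P2: N8 <- N1 -> N4
  P3: N8 <- N6 <- N3 -> N9 <- N1 -> N4
  P4: N8 <- N6 -> N4
That exhausts the simple backdoor paths. Count: 4.

4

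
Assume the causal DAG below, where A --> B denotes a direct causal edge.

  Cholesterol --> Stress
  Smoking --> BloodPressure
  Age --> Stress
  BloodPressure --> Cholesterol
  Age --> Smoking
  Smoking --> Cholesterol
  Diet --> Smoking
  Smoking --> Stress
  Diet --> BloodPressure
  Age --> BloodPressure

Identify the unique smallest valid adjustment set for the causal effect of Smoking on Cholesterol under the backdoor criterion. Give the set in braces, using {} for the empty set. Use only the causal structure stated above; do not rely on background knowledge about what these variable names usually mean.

{Age, Diet}

Variables eligible for adjustment (non-descendants of Smoking, excluding Smoking and Cholesterol): {Age, Diet}.
Backdoor paths from Smoking to Cholesterol:
  P1: Smoking <- Diet -> BloodPressure <- Age -> Stress <- Cholesterol
  P2: Smoking <- Diet -> BloodPressure -> Cholesterol
  P3: Smoking <- Age -> BloodPressure -> Cholesterol
  P4: Smoking <- Age -> Stress <- Cholesterol
The empty set is not sufficient: P2 (Smoking <- Diet -> BloodPressure -> Cholesterol) has no collider blocking it and no conditioned non-collider, so it is open.
Try {Age, Diet}:
  P1: blocked at fork node Diet ∈ conditioning set.
  P2: blocked at fork node Diet ∈ conditioning set.
  P3: blocked at fork node Age ∈ conditioning set.
  P4: blocked at fork node Age ∈ conditioning set.
{Age, Diet} contains no descendant of Smoking and blocks every backdoor path.
Every element of {Age, Diet} is needed (dropping Age leaves P3 open; dropping Diet leaves P2 open), so no proper subset is valid.
Among all size-2 subsets of the eligible variables, only {Age, Diet} blocks every backdoor path, so it is the unique smallest valid adjustment set.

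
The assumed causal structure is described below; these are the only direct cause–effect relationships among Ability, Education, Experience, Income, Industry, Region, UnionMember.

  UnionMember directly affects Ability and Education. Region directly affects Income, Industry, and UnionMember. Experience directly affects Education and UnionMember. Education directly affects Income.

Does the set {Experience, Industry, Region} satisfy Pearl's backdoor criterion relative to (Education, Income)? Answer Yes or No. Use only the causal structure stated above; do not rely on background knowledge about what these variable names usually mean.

Backdoor paths from Education to Income (paths whose first edge points into Education):
  P1: Education <- Experience -> UnionMember <- Region -> Income
  P2: Education <- UnionMember <- Region -> Income
Condition 1 (no descendant of Education in the set): holds — descendants of Education are {Income}; none are in {Experience, Industry, Region}.
Condition 2 (every backdoor path blocked by {Experience, Industry, Region}):
  P1: blocked at fork node Experience ∈ conditioning set.
  P2: blocked at fork node Region ∈ conditioning set.
{Experience, Industry, Region} satisfies the backdoor criterion.

Yes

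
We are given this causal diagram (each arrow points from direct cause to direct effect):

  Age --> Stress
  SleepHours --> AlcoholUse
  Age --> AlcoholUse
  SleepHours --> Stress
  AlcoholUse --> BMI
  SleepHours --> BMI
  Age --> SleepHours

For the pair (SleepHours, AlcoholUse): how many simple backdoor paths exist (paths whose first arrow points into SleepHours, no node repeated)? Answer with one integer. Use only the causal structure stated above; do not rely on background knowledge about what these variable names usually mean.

A backdoor path from SleepHours to AlcoholUse is any simple undirected path whose first edge points into SleepHours (i.e. leaves SleepHours via a parent).
Parents of SleepHours: {Age}.
Enumerating:
  P1: SleepHours <- Age -> AlcoholUse
That exhausts the simple backdoor paths. Count: 1.

1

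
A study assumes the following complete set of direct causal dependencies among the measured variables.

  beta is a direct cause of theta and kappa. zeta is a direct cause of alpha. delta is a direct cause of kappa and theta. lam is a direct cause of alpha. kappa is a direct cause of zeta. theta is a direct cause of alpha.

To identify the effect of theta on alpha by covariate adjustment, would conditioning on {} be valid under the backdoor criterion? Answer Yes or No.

No

Backdoor paths from theta to alpha (paths whose first edge points into theta):
  P1: theta <- delta -> kappa -> zeta -> alpha
  P2: theta <- beta -> kappa -> zeta -> alpha
Condition 1 (no descendant of theta in the set): holds — descendants of theta are {alpha}; none are in {}.
Condition 2 (every backdoor path blocked by {}):
  P1: open — no interior node is in the conditioning set.
  P2: open — no interior node is in the conditioning set.
{} does not satisfy the backdoor criterion.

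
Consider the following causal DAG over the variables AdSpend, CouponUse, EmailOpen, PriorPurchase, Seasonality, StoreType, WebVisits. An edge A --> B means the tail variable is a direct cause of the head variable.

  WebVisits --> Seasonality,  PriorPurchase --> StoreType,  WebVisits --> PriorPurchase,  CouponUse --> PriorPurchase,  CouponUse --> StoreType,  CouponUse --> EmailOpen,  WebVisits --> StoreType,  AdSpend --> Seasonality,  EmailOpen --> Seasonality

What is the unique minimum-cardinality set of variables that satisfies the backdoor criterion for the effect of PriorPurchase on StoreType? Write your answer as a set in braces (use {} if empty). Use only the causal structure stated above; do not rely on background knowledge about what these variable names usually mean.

Variables eligible for adjustment (non-descendants of PriorPurchase, excluding PriorPurchase and StoreType): {AdSpend, CouponUse, EmailOpen, Seasonality, WebVisits}.
Backdoor paths from PriorPurchase to StoreType:
  P1: PriorPurchase <- CouponUse -> EmailOpen -> Seasonality <- WebVisits -> StoreType
  P2: PriorPurchase <- CouponUse -> StoreType
  P3: PriorPurchase <- WebVisits -> StoreType
  P4: PriorPurchase <- WebVisits -> Seasonality <- EmailOpen <- CouponUse -> StoreType
The empty set is not sufficient: P2 (PriorPurchase <- CouponUse -> StoreType) has no collider blocking it and no conditioned non-collider, so it is open.
Try {CouponUse, WebVisits}:
  P1: blocked at fork node CouponUse ∈ conditioning set.
  P2: blocked at fork node CouponUse ∈ conditioning set.
  P3: blocked at fork node WebVisits ∈ conditioning set.
  P4: blocked at fork node WebVisits ∈ conditioning set.
{CouponUse, WebVisits} contains no descendant of PriorPurchase and blocks every backdoor path.
Every element of {CouponUse, WebVisits} is needed (dropping CouponUse leaves P2 open; dropping WebVisits leaves P3 open), so no proper subset is valid.
Among all size-2 subsets of the eligible variables, only {CouponUse, WebVisits} blocks every backdoor path, so it is the unique smallest valid adjustment set.

{CouponUse, WebVisits}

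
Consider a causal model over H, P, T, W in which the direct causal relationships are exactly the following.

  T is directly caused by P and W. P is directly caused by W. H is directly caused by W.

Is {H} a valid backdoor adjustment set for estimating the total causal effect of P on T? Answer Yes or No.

Backdoor paths from P to T (paths whose first edge points into P):
  P1: P <- W -> T
Condition 1 (no descendant of P in the set): holds — descendants of P are {T}; none are in {H}.
Condition 2 (every backdoor path blocked by {H}):
  P1: open — no interior node is in the conditioning set.
{H} does not satisfy the backdoor criterion.

No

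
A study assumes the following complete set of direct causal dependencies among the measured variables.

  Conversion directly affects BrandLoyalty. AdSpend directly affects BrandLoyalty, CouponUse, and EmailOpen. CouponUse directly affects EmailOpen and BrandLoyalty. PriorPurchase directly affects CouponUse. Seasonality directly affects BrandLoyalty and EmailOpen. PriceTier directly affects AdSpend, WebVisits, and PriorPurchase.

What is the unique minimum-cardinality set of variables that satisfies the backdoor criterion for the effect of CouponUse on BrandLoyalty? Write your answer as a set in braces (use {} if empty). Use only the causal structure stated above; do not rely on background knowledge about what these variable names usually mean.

Variables eligible for adjustment (non-descendants of CouponUse, excluding CouponUse and BrandLoyalty): {AdSpend, Conversion, PriceTier, PriorPurchase, Seasonality, WebVisits}.
Backdoor paths from CouponUse to BrandLoyalty:
  P1: CouponUse <- AdSpend -> EmailOpen <- Seasonality -> BrandLoyalty
  P2: CouponUse <- AdSpend -> BrandLoyalty
  P3: CouponUse <- PriorPurchase <- PriceTier -> AdSpend -> EmailOpen <- Seasonality -> BrandLoyalty
  P4: CouponUse <- PriorPurchase <- PriceTier -> AdSpend -> BrandLoyalty
The empty set is not sufficient: P2 (CouponUse <- AdSpend -> BrandLoyalty) has no collider blocking it and no conditioned non-collider, so it is open.
Try {AdSpend}:
  P1: blocked at fork node AdSpend ∈ conditioning set.
  P2: blocked at fork node AdSpend ∈ conditioning set.
  P3: blocked at chain node AdSpend ∈ conditioning set.
  P4: blocked at chain node AdSpend ∈ conditioning set.
{AdSpend} contains no descendant of CouponUse and blocks every backdoor path.
No other singleton works — e.g. {PriceTier} leaves P2 open — so {AdSpend} is the unique smallest valid adjustment set.

{AdSpend}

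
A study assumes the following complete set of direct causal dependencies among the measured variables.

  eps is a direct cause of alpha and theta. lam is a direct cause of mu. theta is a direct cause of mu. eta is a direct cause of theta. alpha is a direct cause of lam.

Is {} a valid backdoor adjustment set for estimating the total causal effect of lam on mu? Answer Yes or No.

Backdoor paths from lam to mu (paths whose first edge points into lam):
  P1: lam <- alpha <- eps -> theta -> mu
Condition 1 (no descendant of lam in the set): holds — descendants of lam are {mu}; none are in {}.
Condition 2 (every backdoor path blocked by {}):
  P1: open — no interior node is in the conditioning set.
{} does not satisfy the backdoor criterion.

No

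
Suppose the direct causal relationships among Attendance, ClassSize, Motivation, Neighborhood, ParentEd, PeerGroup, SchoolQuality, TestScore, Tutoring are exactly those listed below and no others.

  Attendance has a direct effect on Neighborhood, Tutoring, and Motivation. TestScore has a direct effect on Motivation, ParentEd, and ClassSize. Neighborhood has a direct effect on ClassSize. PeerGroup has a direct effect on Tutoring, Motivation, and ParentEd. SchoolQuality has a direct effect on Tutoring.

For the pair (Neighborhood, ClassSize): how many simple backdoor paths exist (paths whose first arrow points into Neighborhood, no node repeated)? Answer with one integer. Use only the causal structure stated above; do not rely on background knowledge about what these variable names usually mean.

A backdoor path from Neighborhood to ClassSize is any simple undirected path whose first edge points into Neighborhood (i.e. leaves Neighborhood via a parent).
Parents of Neighborhood: {Attendance}.
Enumerating:
  P1: Neighborhood <- Attendance -> Tutoring <- PeerGroup -> ParentEd <- TestScore -> ClassSize
  P2: Neighborhood <- Attendance -> Tutoring <- PeerGroup -> Motivation <- TestScore -> ClassSize
  P3: Neighborhood <- Attendance -> Motivation <- TestScore -> ClassSize
  P4: Neighborhood <- Attendance -> Motivation <- PeerGroup -> ParentEd <- TestScore -> ClassSize
That exhausts the simple backdoor paths. Count: 4.

4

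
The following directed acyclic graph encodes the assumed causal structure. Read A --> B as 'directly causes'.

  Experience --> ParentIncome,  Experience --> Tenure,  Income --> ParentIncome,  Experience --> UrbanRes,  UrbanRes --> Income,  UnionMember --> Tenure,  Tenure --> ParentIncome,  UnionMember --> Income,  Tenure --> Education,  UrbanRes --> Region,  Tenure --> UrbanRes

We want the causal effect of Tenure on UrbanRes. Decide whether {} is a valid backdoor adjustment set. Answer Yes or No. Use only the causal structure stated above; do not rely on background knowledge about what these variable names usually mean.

No

Backdoor paths from Tenure to UrbanRes (paths whose first edge points into Tenure):
  P1: Tenure <- Experience -> UrbanRes
  P2: Tenure <- Experience -> ParentIncome <- Income <- UrbanRes
  P3: Tenure <- UnionMember -> Income <- UrbanRes
  P4: Tenure <- UnionMember -> Income -> ParentIncome <- Experience -> UrbanRes
Condition 1 (no descendant of Tenure in the set): holds — descendants of Tenure are {Education, Income, ParentIncome, Region, UrbanRes}; none are in {}.
Condition 2 (every backdoor path blocked by {}):
  P1: open — no interior node is in the conditioning set.
  P2: blocked at collider ParentIncome (neither it nor any descendant is in the conditioning set).
  P3: blocked at collider Income (neither it nor any descendant is in the conditioning set).
  P4: blocked at collider ParentIncome (neither it nor any descendant is in the conditioning set).
{} does not satisfy the backdoor criterion.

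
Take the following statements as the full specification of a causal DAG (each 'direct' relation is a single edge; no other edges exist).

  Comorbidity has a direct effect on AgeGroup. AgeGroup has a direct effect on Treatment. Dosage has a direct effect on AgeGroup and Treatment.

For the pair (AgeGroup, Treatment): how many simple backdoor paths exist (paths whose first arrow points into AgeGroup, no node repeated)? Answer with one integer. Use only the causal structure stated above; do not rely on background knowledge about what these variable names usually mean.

A backdoor path from AgeGroup to Treatment is any simple undirected path whose first edge points into AgeGroup (i.e. leaves AgeGroup via a parent).
Parents of AgeGroup: {Comorbidity, Dosage}.
Enumerating:
  P1: AgeGroup <- Dosage -> Treatment
That exhausts the simple backdoor paths. Count: 1.

1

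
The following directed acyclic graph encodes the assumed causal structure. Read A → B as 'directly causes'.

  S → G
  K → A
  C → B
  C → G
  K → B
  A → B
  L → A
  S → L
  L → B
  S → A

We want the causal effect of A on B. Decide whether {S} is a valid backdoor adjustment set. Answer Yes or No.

No

Backdoor paths from A to B (paths whose first edge points into A):
  P1: A <- S -> L -> B
  P2: A <- S -> G <- C -> B
  P3: A <- L <- S -> G <- C -> B
  P4: A <- L -> B
  P5: A <- K -> B
Condition 1 (no descendant of A in the set): holds — descendants of A are {B}; none are in {S}.
Condition 2 (every backdoor path blocked by {S}):
  P1: blocked at fork node S ∈ conditioning set.
  P2: blocked at fork node S ∈ conditioning set.
  P3: blocked at fork node S ∈ conditioning set.
  P4: open — no interior node is in the conditioning set.
  P5: open — no interior node is in the conditioning set.
{S} does not satisfy the backdoor criterion.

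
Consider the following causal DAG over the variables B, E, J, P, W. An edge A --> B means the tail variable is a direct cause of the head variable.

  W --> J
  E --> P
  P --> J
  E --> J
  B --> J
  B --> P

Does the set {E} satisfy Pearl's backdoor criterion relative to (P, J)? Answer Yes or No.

No

Backdoor paths from P to J (paths whose first edge points into P):
  P1: P <- B -> J
  P2: P <- E -> J
Condition 1 (no descendant of P in the set): holds — descendants of P are {J}; none are in {E}.
Condition 2 (every backdoor path blocked by {E}):
  P1: open — no interior node is in the conditioning set.
  P2: blocked at fork node E ∈ conditioning set.
{E} does not satisfy the backdoor criterion.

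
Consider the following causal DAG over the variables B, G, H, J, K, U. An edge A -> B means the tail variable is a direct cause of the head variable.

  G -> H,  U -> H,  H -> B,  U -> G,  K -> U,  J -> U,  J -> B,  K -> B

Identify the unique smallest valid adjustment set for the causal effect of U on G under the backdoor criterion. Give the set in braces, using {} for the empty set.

{}

Variables eligible for adjustment (non-descendants of U, excluding U and G): {J, K}.
Backdoor paths from U to G:
  P1: U <- J -> B <- H <- G
  P2: U <- K -> B <- H <- G
Each backdoor path contains an unconditioned collider, so every path is already blocked with the empty conditioning set:
  P1: blocked at collider B (neither it nor any descendant is in the conditioning set).
  P2: blocked at collider B (neither it nor any descendant is in the conditioning set).
The empty set is therefore the unique smallest valid set.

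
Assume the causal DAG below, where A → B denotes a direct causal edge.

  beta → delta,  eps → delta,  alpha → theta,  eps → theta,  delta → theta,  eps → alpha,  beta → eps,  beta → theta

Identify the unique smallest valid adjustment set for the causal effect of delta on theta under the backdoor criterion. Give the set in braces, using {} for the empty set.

{beta, eps}

Variables eligible for adjustment (non-descendants of delta, excluding delta and theta): {alpha, beta, eps}.
Backdoor paths from delta to theta:
  P1: delta <- beta -> eps -> alpha -> theta
  P2: delta <- beta -> eps -> theta
  P3: delta <- beta -> theta
  P4: delta <- eps <- beta -> theta
  P5: delta <- eps -> alpha -> theta
  P6: delta <- eps -> theta
The empty set is not sufficient: P1 (delta <- beta -> eps -> alpha -> theta) has no collider blocking it and no conditioned non-collider, so it is open.
Try {beta, eps}:
  P1: blocked at fork node beta ∈ conditioning set.
  P2: blocked at fork node beta ∈ conditioning set.
  P3: blocked at fork node beta ∈ conditioning set.
  P4: blocked at chain node eps ∈ conditioning set.
  P5: blocked at fork node eps ∈ conditioning set.
  P6: blocked at fork node eps ∈ conditioning set.
{beta, eps} contains no descendant of delta and blocks every backdoor path.
Every element of {beta, eps} is needed (dropping beta leaves P3 open; dropping eps leaves P5 open), so no proper subset is valid.
Among all size-2 subsets of the eligible variables, only {beta, eps} blocks every backdoor path, so it is the unique smallest valid adjustment set.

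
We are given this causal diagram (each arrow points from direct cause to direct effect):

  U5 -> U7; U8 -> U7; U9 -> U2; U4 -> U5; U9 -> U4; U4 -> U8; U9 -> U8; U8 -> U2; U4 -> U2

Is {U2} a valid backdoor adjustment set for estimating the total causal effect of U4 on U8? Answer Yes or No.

No

Backdoor paths from U4 to U8 (paths whose first edge points into U4):
  P1: U4 <- U9 -> U8
  P2: U4 <- U9 -> U2 <- U8
Condition 1 (no descendant of U4 in the set): FAILS — U2 is a descendant of U4.
Condition 2 (every backdoor path blocked by {U2}):
  P1: open — no interior node is in the conditioning set.
  P2: open — collider(s) U2 are conditioned on (or have a conditioned descendant) and no non-collider on the path is in the set.
{U2} does not satisfy the backdoor criterion.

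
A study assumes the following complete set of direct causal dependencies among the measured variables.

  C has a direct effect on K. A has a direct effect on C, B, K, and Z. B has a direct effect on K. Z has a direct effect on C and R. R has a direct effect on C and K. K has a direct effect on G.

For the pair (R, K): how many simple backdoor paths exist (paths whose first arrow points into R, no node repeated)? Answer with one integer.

6

A backdoor path from R to K is any simple undirected path whose first edge points into R (i.e. leaves R via a parent).
Parents of R: {Z}.
Enumerating:
  P1: R <- Z <- A -> C -> K
  P2: R <- Z <- A -> B -> K
  P3: R <- Z <- A -> K
  P4: R <- Z -> C <- A -> B -> K
  P5: R <- Z -> C <- A -> K
  P6: R <- Z -> C -> K
That exhausts the simple backdoor paths. Count: 6.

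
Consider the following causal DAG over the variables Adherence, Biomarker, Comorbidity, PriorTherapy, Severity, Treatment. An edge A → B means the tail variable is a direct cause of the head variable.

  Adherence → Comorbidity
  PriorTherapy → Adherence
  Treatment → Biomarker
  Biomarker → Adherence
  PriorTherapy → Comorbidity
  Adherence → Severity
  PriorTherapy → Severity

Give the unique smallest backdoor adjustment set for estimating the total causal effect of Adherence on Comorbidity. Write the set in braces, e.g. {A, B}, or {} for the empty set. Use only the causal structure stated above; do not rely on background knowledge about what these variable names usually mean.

Variables eligible for adjustment (non-descendants of Adherence, excluding Adherence and Comorbidity): {Biomarker, PriorTherapy, Treatment}.
Backdoor paths from Adherence to Comorbidity:
  P1: Adherence <- PriorTherapy -> Comorbidity
The empty set is not sufficient: P1 (Adherence <- PriorTherapy -> Comorbidity) has no collider blocking it and no conditioned non-collider, so it is open.
Try {PriorTherapy}:
  P1: blocked at fork node PriorTherapy ∈ conditioning set.
{PriorTherapy} contains no descendant of Adherence and blocks every backdoor path.
No other singleton works — e.g. {Treatment} leaves P1 open — so {PriorTherapy} is the unique smallest valid adjustment set.

{PriorTherapy}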